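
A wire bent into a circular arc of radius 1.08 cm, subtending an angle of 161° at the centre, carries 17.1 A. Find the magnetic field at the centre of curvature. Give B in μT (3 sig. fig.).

The Biot–Savart field of a circular arc at its centre is B = μ₀Iφ/(4πR), with φ = 2.81 rad.
B = (4π×10⁻⁷ × 17.1 × 2.81) / (4π × 0.0108) = 4.45×10⁻⁴ T.

B ≈ 445 μT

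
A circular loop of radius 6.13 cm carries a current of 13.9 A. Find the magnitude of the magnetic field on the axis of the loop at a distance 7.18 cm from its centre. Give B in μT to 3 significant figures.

B ≈ 39.0 μT

On the axis of a circular loop, B = μ₀IR² / [2(R²+z²)^(3/2)].
R² + z² = (0.0613)² + (0.0718)² = 0.008913 m², and (R²+z²)^(3/2) = 8.41×10⁻⁴ m³.
B = (4π×10⁻⁷ × 13.9 × 0.003758) / (2 × 8.41×10⁻⁴) = 3.90×10⁻⁵ T.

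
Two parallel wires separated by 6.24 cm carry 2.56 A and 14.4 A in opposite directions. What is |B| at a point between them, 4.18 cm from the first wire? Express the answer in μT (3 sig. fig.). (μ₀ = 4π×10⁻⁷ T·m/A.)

B ≈ 152 μT

Each long wire gives B = μ₀I/(2πd). Distances are d₁ = 0.0418 m and d₂ = 0.0206 m.
B₁ = 1.22×10⁻⁵ T, B₂ = 1.40×10⁻⁴ T.
Between antiparallel currents both contributions point the same way, so they add. B = B₁ + B₂ = 1.22×10⁻⁵ + 1.40×10⁻⁴ = 1.52×10⁻⁴ T.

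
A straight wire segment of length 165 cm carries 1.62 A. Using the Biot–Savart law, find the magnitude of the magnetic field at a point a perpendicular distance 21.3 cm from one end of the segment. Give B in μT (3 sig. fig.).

B ≈ 0.754 μT

For a finite straight segment, B = (μ₀I/4πd)(sinθ₁ + sinθ₂), where θ₁, θ₂ are the angles from the perpendicular to each end.
The perpendicular foot is at one end, so the two end-offsets along the wire are 0 and L = 1.65 m.
sinθ₁ = 0/√(0²+0.213²) = 0.0000; sinθ₂ = 1.65/√(1.65²+0.213²) = 0.9918.
B = (4π×10⁻⁷ × 1.62) / (4π × 0.213) × (0.0000 + 0.9918) = 7.54×10⁻⁷ T.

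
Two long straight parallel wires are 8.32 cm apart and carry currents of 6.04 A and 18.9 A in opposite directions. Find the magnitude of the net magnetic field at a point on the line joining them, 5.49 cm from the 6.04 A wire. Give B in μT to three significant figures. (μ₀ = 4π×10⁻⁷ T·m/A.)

B ≈ 156 μT

Each long wire gives B = μ₀I/(2πd). Distances are d₁ = 0.0549 m and d₂ = 0.0283 m.
B₁ = 2.20×10⁻⁵ T, B₂ = 1.34×10⁻⁴ T.
Between antiparallel currents both contributions point the same way, so they add. B = B₁ + B₂ = 2.20×10⁻⁵ + 1.34×10⁻⁴ = 1.56×10⁻⁴ T.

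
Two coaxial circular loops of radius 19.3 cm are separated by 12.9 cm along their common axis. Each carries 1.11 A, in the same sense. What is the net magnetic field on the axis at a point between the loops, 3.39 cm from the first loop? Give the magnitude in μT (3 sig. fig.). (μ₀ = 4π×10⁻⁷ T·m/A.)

B ≈ 6.06 μT

Each loop contributes B = μ₀IR²/[2(R²+z²)^(3/2)] on the axis, with z measured from that loop.
Loop 1 (z = 0.0339 m): B₁ = 3.45×10⁻⁶ T. Loop 2 (z = 0.0951 m): B₂ = 2.61×10⁻⁶ T.
The fields add: B = B₁ + B₂ = 6.06×10⁻⁶ T.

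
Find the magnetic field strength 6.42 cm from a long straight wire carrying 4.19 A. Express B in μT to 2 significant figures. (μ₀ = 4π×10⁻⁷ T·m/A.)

B ≈ 13 μT

For an infinitely long straight wire, B = μ₀I/(2πd).
B = (4π×10⁻⁷ × 4.19) / (2π × 0.0642) = 1.31×10⁻⁵ T.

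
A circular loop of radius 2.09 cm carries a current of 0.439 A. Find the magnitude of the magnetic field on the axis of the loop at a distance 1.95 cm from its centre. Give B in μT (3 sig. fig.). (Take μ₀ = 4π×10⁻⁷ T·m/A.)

B ≈ 5.16 μT

On the axis of a circular loop, B = μ₀IR² / [2(R²+z²)^(3/2)].
R² + z² = (0.0209)² + (0.0195)² = 0.0008171 m², and (R²+z²)^(3/2) = 2.34×10⁻⁵ m³.
B = (4π×10⁻⁷ × 0.439 × 0.0004368) / (2 × 2.34×10⁻⁵) = 5.16×10⁻⁶ T.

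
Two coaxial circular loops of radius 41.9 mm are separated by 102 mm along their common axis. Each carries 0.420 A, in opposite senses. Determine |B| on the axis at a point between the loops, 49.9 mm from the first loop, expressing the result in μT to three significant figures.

B ≈ 0.125 μT

Each loop contributes B = μ₀IR²/[2(R²+z²)^(3/2)] on the axis, with z measured from that loop.
Loop 1 (z = 0.0499 m): B₁ = 1.67×10⁻⁶ T. Loop 2 (z = 0.0521 m): B₂ = 1.55×10⁻⁶ T.
The fields oppose: B = |B₁ − B₂| = 1.25×10⁻⁷ T.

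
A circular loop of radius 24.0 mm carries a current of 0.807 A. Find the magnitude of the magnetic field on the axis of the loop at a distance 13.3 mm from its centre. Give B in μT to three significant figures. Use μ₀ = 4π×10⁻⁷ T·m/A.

B ≈ 14.1 μT

On the axis of a circular loop, B = μ₀IR² / [2(R²+z²)^(3/2)].
R² + z² = (0.024)² + (0.0133)² = 0.0007529 m², and (R²+z²)^(3/2) = 2.07×10⁻⁵ m³.
B = (4π×10⁻⁷ × 0.807 × 0.000576) / (2 × 2.07×10⁻⁵) = 1.41×10⁻⁵ T.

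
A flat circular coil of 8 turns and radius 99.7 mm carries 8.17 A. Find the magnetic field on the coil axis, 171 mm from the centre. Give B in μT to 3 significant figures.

B ≈ 52.6 μT

For an N-turn flat coil, B = Nμ₀IR²/[2(R²+z²)^(3/2)] with R = 0.0997 m, z = 0.171 m.
B = 8 × 6.58×10⁻⁶ T = 5.26×10⁻⁵ T.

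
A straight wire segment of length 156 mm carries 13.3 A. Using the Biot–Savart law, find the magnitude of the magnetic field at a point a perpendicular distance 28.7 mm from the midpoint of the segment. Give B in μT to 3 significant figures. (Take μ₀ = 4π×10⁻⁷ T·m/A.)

B ≈ 87.0 μT

For a finite straight segment, B = (μ₀I/4πd)(sinθ₁ + sinθ₂), where θ₁, θ₂ are the angles from the perpendicular to each end.
The perpendicular from the point meets the wire at its midpoint, so each end is L/2 = 0.078 m away along the wire.
sinθ₁ = 0.078/√(0.078²+0.0287²) = 0.9385; sinθ₂ = 0.078/√(0.078²+0.0287²) = 0.9385.
B = (4π×10⁻⁷ × 13.3) / (4π × 0.0287) × (0.9385 + 0.9385) = 8.70×10⁻⁵ T.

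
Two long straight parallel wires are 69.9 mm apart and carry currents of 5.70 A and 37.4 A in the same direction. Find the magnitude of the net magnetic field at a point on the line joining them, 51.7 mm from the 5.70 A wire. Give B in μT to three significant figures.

B ≈ 389 μT

Each long wire gives B = μ₀I/(2πd). Distances are d₁ = 0.0517 m and d₂ = 0.0182 m.
B₁ = 2.21×10⁻⁵ T, B₂ = 4.11×10⁻⁴ T.
Between parallel currents the two contributions point in opposite directions, so they subtract. B = |B₁ − B₂| = |2.21×10⁻⁵ − 4.11×10⁻⁴| = 3.89×10⁻⁴ T.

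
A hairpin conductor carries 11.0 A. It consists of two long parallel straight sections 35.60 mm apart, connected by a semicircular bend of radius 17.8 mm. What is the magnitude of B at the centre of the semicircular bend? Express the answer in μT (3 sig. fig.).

B ≈ 318 μT

The semicircular arc contributes B_arc = μ₀I·π/(4πR) = μ₀I/(4R) = 1.94×10⁻⁴ T.
Each semi-infinite lead is at perpendicular distance R = 0.0178 m from the centre, with the perpendicular foot at its near end, so it contributes μ₀I/(4πR); both point the same way, together 1.24×10⁻⁴ T.
Arc and leads all point the same direction: B = 1.94×10⁻⁴ + 1.24×10⁻⁴ = 3.18×10⁻⁴ T.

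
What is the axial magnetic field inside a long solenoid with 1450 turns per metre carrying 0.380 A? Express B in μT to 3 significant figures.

B ≈ 692 μT

Inside a long solenoid, B = μ₀nI with n = 1450 turns/m.
B = 4π×10⁻⁷ × 1450 × 0.380 = 6.92×10⁻⁴ T.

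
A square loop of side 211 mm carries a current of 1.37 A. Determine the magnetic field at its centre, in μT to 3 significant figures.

Each side is a finite straight segment at perpendicular distance d = a/(2 tan(π/4)) = 0.1055 m from the centre, with end-angles ±π/4.
One side contributes B₁ = (μ₀I/4πd)·2 sin(π/4) = 1.84×10⁻⁶ T.
All 4 sides add in the same direction: B = 4 × 1.84×10⁻⁶ = 7.35×10⁻⁶ T.

B ≈ 7.35 μT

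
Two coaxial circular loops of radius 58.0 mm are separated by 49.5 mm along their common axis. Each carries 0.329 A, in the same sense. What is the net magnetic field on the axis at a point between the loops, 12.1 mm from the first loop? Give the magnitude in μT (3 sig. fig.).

B ≈ 5.46 μT

Each loop contributes B = μ₀IR²/[2(R²+z²)^(3/2)] on the axis, with z measured from that loop.
Loop 1 (z = 0.0121 m): B₁ = 3.34×10⁻⁶ T. Loop 2 (z = 0.0374 m): B₂ = 2.12×10⁻⁶ T.
The fields add: B = B₁ + B₂ = 5.46×10⁻⁶ T.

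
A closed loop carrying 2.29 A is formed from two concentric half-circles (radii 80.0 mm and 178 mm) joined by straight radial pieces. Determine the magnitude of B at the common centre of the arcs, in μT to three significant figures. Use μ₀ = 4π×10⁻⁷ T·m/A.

B ≈ 4.95 μT

The radial connectors point toward the centre, so dl × r̂ = 0 and they contribute nothing.
Each semicircle gives μ₀I/(4R): inner arc 8.99×10⁻⁶ T, outer arc 4.04×10⁻⁶ T.
The two arcs carry current in opposite angular senses, so their fields oppose: B = |8.99×10⁻⁶ − 4.04×10⁻⁶| = 4.95×10⁻⁶ T.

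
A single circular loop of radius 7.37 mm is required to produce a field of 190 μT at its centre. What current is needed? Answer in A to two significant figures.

I ≈ 2.2 A

At the centre of a circular loop B = μ₀I/(2R), so I = 2RB/μ₀.
With R = 0.00737 m, I = 2 × 0.00737 × 1.90×10⁻⁴ / (4π×10⁻⁷) = 2.23 A.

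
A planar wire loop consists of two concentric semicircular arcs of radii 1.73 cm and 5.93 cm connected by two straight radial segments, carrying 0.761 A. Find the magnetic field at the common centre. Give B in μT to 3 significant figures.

The radial connectors point toward the centre, so dl × r̂ = 0 and they contribute nothing.
Each semicircle gives μ₀I/(4R): inner arc 1.38×10⁻⁵ T, outer arc 4.03×10⁻⁶ T.
The two arcs carry current in opposite angular senses, so their fields oppose: B = |1.38×10⁻⁵ − 4.03×10⁻⁶| = 9.79×10⁻⁶ T.

B ≈ 9.79 μT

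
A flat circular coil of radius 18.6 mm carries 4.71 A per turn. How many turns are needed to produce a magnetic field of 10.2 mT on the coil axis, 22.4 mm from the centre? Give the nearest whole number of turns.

N = 246

For an N-turn coil, B = Nμ₀IR²/[2(R²+z²)^(3/2)]. A single turn gives B₁ = 4.15×10⁻⁵ T with R = 0.0186 m, z = 0.0224 m.
N = B/B₁ = 1.02×10⁻² / 4.15×10⁻⁵ = 245.90.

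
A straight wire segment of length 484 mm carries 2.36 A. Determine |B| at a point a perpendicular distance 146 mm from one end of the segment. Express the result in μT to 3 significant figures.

For a finite straight segment, B = (μ₀I/4πd)(sinθ₁ + sinθ₂), where θ₁, θ₂ are the angles from the perpendicular to each end.
The perpendicular foot is at one end, so the two end-offsets along the wire are 0 and L = 0.484 m.
sinθ₁ = 0/√(0²+0.146²) = 0.0000; sinθ₂ = 0.484/√(0.484²+0.146²) = 0.9574.
B = (4π×10⁻⁷ × 2.36) / (4π × 0.146) × (0.0000 + 0.9574) = 1.55×10⁻⁶ T.

B ≈ 1.55 μT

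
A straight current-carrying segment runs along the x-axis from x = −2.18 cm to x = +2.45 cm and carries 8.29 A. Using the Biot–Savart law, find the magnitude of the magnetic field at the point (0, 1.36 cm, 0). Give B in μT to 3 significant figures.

B ≈ 105 μT

For a finite straight segment, B = (μ₀I/4πd)(sinθ₁ + sinθ₂), where θ₁, θ₂ are the angles from the perpendicular to each end.
The perpendicular distance is d = 0.0136 m; the end-offsets along the wire are a = 0.0218 m and b = 0.0245 m.
sinθ₁ = 0.0218/√(0.0218²+0.0136²) = 0.8484; sinθ₂ = 0.0245/√(0.0245²+0.0136²) = 0.8743.
B = (4π×10⁻⁷ × 8.29) / (4π × 0.0136) × (0.8484 + 0.8743) = 1.05×10⁻⁴ T.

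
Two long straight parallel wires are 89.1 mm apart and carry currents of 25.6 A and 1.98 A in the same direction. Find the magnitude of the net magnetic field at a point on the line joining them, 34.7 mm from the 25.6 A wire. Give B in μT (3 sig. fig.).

Each long wire gives B = μ₀I/(2πd). Distances are d₁ = 0.0347 m and d₂ = 0.0544 m.
B₁ = 1.48×10⁻⁴ T, B₂ = 7.28×10⁻⁶ T.
Between parallel currents the two contributions point in opposite directions, so they subtract. B = |B₁ − B₂| = |1.48×10⁻⁴ − 7.28×10⁻⁶| = 1.40×10⁻⁴ T.

B ≈ 140 μT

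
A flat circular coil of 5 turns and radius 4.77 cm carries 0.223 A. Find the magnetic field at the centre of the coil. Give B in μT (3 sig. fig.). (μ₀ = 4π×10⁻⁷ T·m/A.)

B ≈ 14.7 μT

For an N-turn flat coil, B = Nμ₀I/(2R) with R = 0.0477 m.
B = 5 × 2.94×10⁻⁶ T = 1.47×10⁻⁵ T.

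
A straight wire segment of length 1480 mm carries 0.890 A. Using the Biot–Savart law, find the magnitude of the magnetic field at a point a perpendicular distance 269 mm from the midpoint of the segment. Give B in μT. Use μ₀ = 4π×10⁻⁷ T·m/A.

B ≈ 0.622 μT

For a finite straight segment, B = (μ₀I/4πd)(sinθ₁ + sinθ₂), where θ₁, θ₂ are the angles from the perpendicular to each end.
The perpendicular from the point meets the wire at its midpoint, so each end is L/2 = 0.74 m away along the wire.
sinθ₁ = 0.74/√(0.74²+0.269²) = 0.9398; sinθ₂ = 0.74/√(0.74²+0.269²) = 0.9398.
B = (4π×10⁻⁷ × 0.890) / (4π × 0.269) × (0.9398 + 0.9398) = 6.22×10⁻⁷ T.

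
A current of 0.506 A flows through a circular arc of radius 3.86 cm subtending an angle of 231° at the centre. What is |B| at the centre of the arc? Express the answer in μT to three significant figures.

B ≈ 5.29 μT

The Biot–Savart field of a circular arc at its centre is B = μ₀Iφ/(4πR), with φ = 4.032 rad.
B = (4π×10⁻⁷ × 0.506 × 4.032) / (4π × 0.0386) = 5.29×10⁻⁶ T.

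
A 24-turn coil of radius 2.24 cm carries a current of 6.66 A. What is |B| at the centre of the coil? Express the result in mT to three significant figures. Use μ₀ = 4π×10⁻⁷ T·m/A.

For an N-turn flat coil, B = Nμ₀I/(2R) with R = 0.0224 m.
B = 24 × 1.87×10⁻⁴ T = 4.48×10⁻³ T.

B ≈ 4.48 mT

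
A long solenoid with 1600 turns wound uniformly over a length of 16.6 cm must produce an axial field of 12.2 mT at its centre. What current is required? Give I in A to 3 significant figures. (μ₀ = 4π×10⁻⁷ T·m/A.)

I ≈ 1.01 A

Inside a long solenoid B = μ₀nI with n = 9639 m⁻¹, so I = B/(μ₀n).
I = 1.22×10⁻² / (4π×10⁻⁷ × 9639) = 1.01 A.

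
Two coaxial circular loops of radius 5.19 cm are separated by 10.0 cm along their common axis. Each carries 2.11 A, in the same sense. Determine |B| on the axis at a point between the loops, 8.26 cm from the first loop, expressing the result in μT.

Each loop contributes B = μ₀IR²/[2(R²+z²)^(3/2)] on the axis, with z measured from that loop.
Loop 1 (z = 0.0826 m): B₁ = 3.85×10⁻⁶ T. Loop 2 (z = 0.0174 m): B₂ = 2.18×10⁻⁵ T.
The fields add: B = B₁ + B₂ = 2.56×10⁻⁵ T.

B ≈ 25.6 μT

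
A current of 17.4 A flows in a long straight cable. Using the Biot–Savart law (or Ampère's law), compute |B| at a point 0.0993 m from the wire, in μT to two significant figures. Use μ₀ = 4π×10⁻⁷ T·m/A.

For an infinitely long straight wire, B = μ₀I/(2πd).
B = (4π×10⁻⁷ × 17.4) / (2π × 0.0993) = 3.50×10⁻⁵ T.

B ≈ 35 μT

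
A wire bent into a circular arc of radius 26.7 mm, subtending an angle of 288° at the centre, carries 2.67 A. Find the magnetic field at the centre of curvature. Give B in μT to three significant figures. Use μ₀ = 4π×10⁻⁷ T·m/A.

B ≈ 50.3 μT

The Biot–Savart field of a circular arc at its centre is B = μ₀Iφ/(4πR), with φ = 5.027 rad.
B = (4π×10⁻⁷ × 2.67 × 5.027) / (4π × 0.0267) = 5.03×10⁻⁵ T.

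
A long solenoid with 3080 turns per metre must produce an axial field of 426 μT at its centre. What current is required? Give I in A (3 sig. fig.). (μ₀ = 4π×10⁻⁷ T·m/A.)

Inside a long solenoid B = μ₀nI with n = 3080 m⁻¹, so I = B/(μ₀n).
I = 4.26×10⁻⁴ / (4π×10⁻⁷ × 3080) = 0.110 A.

I ≈ 0.110 A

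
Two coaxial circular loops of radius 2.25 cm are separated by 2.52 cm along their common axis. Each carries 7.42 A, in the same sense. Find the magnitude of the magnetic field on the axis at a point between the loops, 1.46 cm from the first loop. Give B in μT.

B ≈ 276 μT

Each loop contributes B = μ₀IR²/[2(R²+z²)^(3/2)] on the axis, with z measured from that loop.
Loop 1 (z = 0.0146 m): B₁ = 1.22×10⁻⁴ T. Loop 2 (z = 0.0106 m): B₂ = 1.53×10⁻⁴ T.
The fields add: B = B₁ + B₂ = 2.76×10⁻⁴ T.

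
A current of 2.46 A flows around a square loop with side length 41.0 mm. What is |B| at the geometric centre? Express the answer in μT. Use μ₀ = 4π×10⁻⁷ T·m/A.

B ≈ 67.9 μT

Each side is a finite straight segment at perpendicular distance d = a/(2 tan(π/4)) = 0.0205 m from the centre, with end-angles ±π/4.
One side contributes B₁ = (μ₀I/4πd)·2 sin(π/4) = 1.70×10⁻⁵ T.
All 4 sides add in the same direction: B = 4 × 1.70×10⁻⁵ = 6.79×10⁻⁵ T.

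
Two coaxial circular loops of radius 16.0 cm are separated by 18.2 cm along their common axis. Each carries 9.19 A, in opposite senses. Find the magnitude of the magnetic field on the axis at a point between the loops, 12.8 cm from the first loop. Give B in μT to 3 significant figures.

Each loop contributes B = μ₀IR²/[2(R²+z²)^(3/2)] on the axis, with z measured from that loop.
Loop 1 (z = 0.128 m): B₁ = 1.72×10⁻⁵ T. Loop 2 (z = 0.054 m): B₂ = 3.07×10⁻⁵ T.
The fields oppose: B = |B₁ − B₂| = 1.35×10⁻⁵ T.

B ≈ 13.5 μT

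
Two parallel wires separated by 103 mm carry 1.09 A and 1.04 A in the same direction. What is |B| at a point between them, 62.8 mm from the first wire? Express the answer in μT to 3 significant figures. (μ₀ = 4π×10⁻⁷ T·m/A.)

B ≈ 1.70 μT

Each long wire gives B = μ₀I/(2πd). Distances are d₁ = 0.0628 m and d₂ = 0.0402 m.
B₁ = 3.47×10⁻⁶ T, B₂ = 5.17×10⁻⁶ T.
Between parallel currents the two contributions point in opposite directions, so they subtract. B = |B₁ − B₂| = |3.47×10⁻⁶ − 5.17×10⁻⁶| = 1.70×10⁻⁶ T.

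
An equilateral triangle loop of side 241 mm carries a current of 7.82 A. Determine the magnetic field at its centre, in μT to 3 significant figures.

Each side is a finite straight segment at perpendicular distance d = a/(2 tan(π/3)) = 0.06957 m from the centre, with end-angles ±π/3.
One side contributes B₁ = (μ₀I/4πd)·2 sin(π/3) = 1.95×10⁻⁵ T.
All 3 sides add in the same direction: B = 3 × 1.95×10⁻⁵ = 5.84×10⁻⁵ T.

B ≈ 58.4 μT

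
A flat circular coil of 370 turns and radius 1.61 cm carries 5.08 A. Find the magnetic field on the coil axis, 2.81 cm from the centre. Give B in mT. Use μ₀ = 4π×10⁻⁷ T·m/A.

For an N-turn flat coil, B = Nμ₀IR²/[2(R²+z²)^(3/2)] with R = 0.0161 m, z = 0.0281 m.
B = 370 × 2.44×10⁻⁵ T = 9.01×10⁻³ T.

B ≈ 9.01 mT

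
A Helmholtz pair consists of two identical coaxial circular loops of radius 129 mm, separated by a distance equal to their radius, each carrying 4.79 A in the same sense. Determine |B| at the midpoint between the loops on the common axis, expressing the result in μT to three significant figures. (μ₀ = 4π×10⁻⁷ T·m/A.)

Each loop contributes B = μ₀IR²/[2(R²+z²)^(3/2)] on the axis, with z measured from that loop.
Loop 1 (z = 0.0645 m): B₁ = 1.67×10⁻⁵ T. Loop 2 (z = 0.0645 m): B₂ = 1.67×10⁻⁵ T.
The fields add: B = B₁ + B₂ = 3.34×10⁻⁵ T.

B ≈ 33.4 μT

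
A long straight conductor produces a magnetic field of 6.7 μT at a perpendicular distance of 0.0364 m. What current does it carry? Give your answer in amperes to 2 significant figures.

I ≈ 1.2 A

For a long straight wire B = μ₀I/(2πd), so I = 2πdB/μ₀.
I = 2π × 0.0364 × 6.70×10⁻⁶ / (4π×10⁻⁷) = 1.22 A.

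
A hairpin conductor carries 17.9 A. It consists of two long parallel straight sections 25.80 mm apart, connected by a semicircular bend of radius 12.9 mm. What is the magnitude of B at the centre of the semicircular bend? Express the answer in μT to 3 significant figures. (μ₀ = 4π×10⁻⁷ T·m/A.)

B ≈ 713 μT

The semicircular arc contributes B_arc = μ₀I·π/(4πR) = μ₀I/(4R) = 4.36×10⁻⁴ T.
Each semi-infinite lead is at perpendicular distance R = 0.0129 m from the centre, with the perpendicular foot at its near end, so it contributes μ₀I/(4πR); both point the same way, together 2.78×10⁻⁴ T.
Arc and leads all point the same direction: B = 4.36×10⁻⁴ + 2.78×10⁻⁴ = 7.13×10⁻⁴ T.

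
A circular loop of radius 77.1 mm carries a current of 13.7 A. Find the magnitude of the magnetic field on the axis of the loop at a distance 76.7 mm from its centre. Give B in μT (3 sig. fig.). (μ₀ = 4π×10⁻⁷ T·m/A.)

On the axis of a circular loop, B = μ₀IR² / [2(R²+z²)^(3/2)].
R² + z² = (0.0771)² + (0.0767)² = 0.01183 m², and (R²+z²)^(3/2) = 1.29×10⁻³ m³.
B = (4π×10⁻⁷ × 13.7 × 0.005944) / (2 × 1.29×10⁻³) = 3.98×10⁻⁵ T.

B ≈ 39.8 μT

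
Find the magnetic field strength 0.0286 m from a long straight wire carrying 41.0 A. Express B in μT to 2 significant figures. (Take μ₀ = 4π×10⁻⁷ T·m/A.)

For an infinitely long straight wire, B = μ₀I/(2πd).
B = (4π×10⁻⁷ × 41.0) / (2π × 0.0286) = 2.87×10⁻⁴ T.

B ≈ 290 μT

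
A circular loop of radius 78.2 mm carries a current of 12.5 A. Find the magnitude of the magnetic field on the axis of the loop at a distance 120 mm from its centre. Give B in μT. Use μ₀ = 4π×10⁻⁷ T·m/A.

B ≈ 16.3 μT

On the axis of a circular loop, B = μ₀IR² / [2(R²+z²)^(3/2)].
R² + z² = (0.0782)² + (0.12)² = 0.02052 m², and (R²+z²)^(3/2) = 2.94×10⁻³ m³.
B = (4π×10⁻⁷ × 12.5 × 0.006115) / (2 × 2.94×10⁻³) = 1.63×10⁻⁵ T.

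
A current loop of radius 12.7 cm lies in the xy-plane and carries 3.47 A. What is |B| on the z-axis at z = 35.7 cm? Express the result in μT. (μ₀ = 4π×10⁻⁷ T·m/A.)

On the axis of a circular loop, B = μ₀IR² / [2(R²+z²)^(3/2)].
R² + z² = (0.127)² + (0.357)² = 0.1436 m², and (R²+z²)^(3/2) = 5.44×10⁻² m³.
B = (4π×10⁻⁷ × 3.47 × 0.01613) / (2 × 5.44×10⁻²) = 6.46×10⁻⁷ T.

B ≈ 0.646 μT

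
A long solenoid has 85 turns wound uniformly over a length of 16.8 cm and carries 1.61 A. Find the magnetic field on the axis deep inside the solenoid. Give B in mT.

B ≈ 1.02 mT

Inside a long solenoid, B = μ₀nI with n = 506 turns/m.
B = 4π×10⁻⁷ × 506 × 1.61 = 1.02×10⁻³ T.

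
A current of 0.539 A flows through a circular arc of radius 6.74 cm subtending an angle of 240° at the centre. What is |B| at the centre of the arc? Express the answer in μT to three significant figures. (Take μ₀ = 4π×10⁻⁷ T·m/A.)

B ≈ 3.35 μT

The Biot–Savart field of a circular arc at its centre is B = μ₀Iφ/(4πR), with φ = 4.189 rad.
B = (4π×10⁻⁷ × 0.539 × 4.189) / (4π × 0.0674) = 3.35×10⁻⁶ T.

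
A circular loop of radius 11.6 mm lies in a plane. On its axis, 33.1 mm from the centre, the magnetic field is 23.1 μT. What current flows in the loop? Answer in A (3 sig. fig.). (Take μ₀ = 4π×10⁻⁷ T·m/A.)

I ≈ 11.8 A

On the axis of a loop, B = μ₀IR²/[2(R²+z²)^(3/2)], so I = 2B(R²+z²)^(3/2)/(μ₀R²).
R² + z² = 0.0001346 + 0.001096 = 0.00123 m²; raised to 3/2 gives 4.31×10⁻⁵ m³.
I = 2 × 2.31×10⁻⁵ × 4.31×10⁻⁵ / (1.26×10⁻⁶ × 0.0001346) = 11.8 A.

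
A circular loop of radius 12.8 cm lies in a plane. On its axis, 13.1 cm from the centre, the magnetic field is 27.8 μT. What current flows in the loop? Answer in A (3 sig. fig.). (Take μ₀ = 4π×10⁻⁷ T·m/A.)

I ≈ 16.6 A

On the axis of a loop, B = μ₀IR²/[2(R²+z²)^(3/2)], so I = 2B(R²+z²)^(3/2)/(μ₀R²).
R² + z² = 0.01638 + 0.01716 = 0.03355 m²; raised to 3/2 gives 6.14×10⁻³ m³.
I = 2 × 2.78×10⁻⁵ × 6.14×10⁻³ / (1.26×10⁻⁶ × 0.01638) = 16.6 A.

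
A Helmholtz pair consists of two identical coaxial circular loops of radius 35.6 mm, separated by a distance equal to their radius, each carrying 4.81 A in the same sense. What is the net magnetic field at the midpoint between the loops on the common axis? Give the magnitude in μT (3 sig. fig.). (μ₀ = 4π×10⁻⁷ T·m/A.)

Each loop contributes B = μ₀IR²/[2(R²+z²)^(3/2)] on the axis, with z measured from that loop.
Loop 1 (z = 0.0178 m): B₁ = 6.07×10⁻⁵ T. Loop 2 (z = 0.0178 m): B₂ = 6.07×10⁻⁵ T.
The fields add: B = B₁ + B₂ = 1.21×10⁻⁴ T.

B ≈ 121 μT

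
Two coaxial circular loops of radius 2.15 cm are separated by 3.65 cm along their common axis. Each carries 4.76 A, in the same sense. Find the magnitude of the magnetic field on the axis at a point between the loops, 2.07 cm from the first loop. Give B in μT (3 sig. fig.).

B ≈ 125 μT

Each loop contributes B = μ₀IR²/[2(R²+z²)^(3/2)] on the axis, with z measured from that loop.
Loop 1 (z = 0.0207 m): B₁ = 5.20×10⁻⁵ T. Loop 2 (z = 0.0158 m): B₂ = 7.28×10⁻⁵ T.
The fields add: B = B₁ + B₂ = 1.25×10⁻⁴ T.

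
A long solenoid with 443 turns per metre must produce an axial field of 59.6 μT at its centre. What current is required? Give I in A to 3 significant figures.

I ≈ 0.107 A

Inside a long solenoid B = μ₀nI with n = 443 m⁻¹, so I = B/(μ₀n).
I = 5.96×10⁻⁵ / (4π×10⁻⁷ × 443) = 0.107 A.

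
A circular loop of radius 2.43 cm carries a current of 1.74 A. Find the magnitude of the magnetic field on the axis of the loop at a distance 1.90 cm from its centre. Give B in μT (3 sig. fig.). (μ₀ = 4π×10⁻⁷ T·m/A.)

B ≈ 22.0 μT

On the axis of a circular loop, B = μ₀IR² / [2(R²+z²)^(3/2)].
R² + z² = (0.0243)² + (0.019)² = 0.0009515 m², and (R²+z²)^(3/2) = 2.93×10⁻⁵ m³.
B = (4π×10⁻⁷ × 1.74 × 0.0005905) / (2 × 2.93×10⁻⁵) = 2.20×10⁻⁵ T.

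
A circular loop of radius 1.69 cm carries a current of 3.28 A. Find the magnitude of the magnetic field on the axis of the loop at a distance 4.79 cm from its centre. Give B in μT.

B ≈ 4.49 μT

On the axis of a circular loop, B = μ₀IR² / [2(R²+z²)^(3/2)].
R² + z² = (0.0169)² + (0.0479)² = 0.00258 m², and (R²+z²)^(3/2) = 1.31×10⁻⁴ m³.
B = (4π×10⁻⁷ × 3.28 × 0.0002856) / (2 × 1.31×10⁻⁴) = 4.49×10⁻⁶ T.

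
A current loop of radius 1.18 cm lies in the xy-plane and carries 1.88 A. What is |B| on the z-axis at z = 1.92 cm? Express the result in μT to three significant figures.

On the axis of a circular loop, B = μ₀IR² / [2(R²+z²)^(3/2)].
R² + z² = (0.0118)² + (0.0192)² = 0.0005079 m², and (R²+z²)^(3/2) = 1.14×10⁻⁵ m³.
B = (4π×10⁻⁷ × 1.88 × 0.0001392) / (2 × 1.14×10⁻⁵) = 1.44×10⁻⁵ T.

B ≈ 14.4 μT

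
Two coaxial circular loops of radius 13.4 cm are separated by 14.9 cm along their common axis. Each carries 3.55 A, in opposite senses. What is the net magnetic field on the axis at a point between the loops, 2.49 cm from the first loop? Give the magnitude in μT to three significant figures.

Each loop contributes B = μ₀IR²/[2(R²+z²)^(3/2)] on the axis, with z measured from that loop.
Loop 1 (z = 0.0249 m): B₁ = 1.58×10⁻⁵ T. Loop 2 (z = 0.1241 m): B₂ = 6.57×10⁻⁶ T.
The fields oppose: B = |B₁ − B₂| = 9.25×10⁻⁶ T.

B ≈ 9.25 μT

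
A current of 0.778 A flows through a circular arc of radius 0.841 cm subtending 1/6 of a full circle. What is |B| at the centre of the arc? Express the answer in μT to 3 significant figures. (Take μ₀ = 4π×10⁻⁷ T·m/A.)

B ≈ 9.69 μT

The Biot–Savart field of a circular arc at its centre is B = μ₀Iφ/(4πR), with φ = 1.047 rad.
B = (4π×10⁻⁷ × 0.778 × 1.047) / (4π × 0.00841) = 9.69×10⁻⁶ T.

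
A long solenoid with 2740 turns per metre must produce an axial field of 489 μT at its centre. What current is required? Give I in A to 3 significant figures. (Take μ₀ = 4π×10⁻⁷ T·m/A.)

Inside a long solenoid B = μ₀nI with n = 2740 m⁻¹, so I = B/(μ₀n).
I = 4.89×10⁻⁴ / (4π×10⁻⁷ × 2740) = 0.142 A.

I ≈ 0.142 A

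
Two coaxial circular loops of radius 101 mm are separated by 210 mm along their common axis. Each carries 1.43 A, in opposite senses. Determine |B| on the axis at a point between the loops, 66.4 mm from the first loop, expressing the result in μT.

Each loop contributes B = μ₀IR²/[2(R²+z²)^(3/2)] on the axis, with z measured from that loop.
Loop 1 (z = 0.0664 m): B₁ = 5.19×10⁻⁶ T. Loop 2 (z = 0.1436 m): B₂ = 1.69×10⁻⁶ T.
The fields oppose: B = |B₁ − B₂| = 3.50×10⁻⁶ T.

B ≈ 3.50 μT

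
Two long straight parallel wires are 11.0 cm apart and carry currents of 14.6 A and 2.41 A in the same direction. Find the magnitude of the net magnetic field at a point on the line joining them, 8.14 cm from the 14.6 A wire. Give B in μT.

B ≈ 19.0 μT

Each long wire gives B = μ₀I/(2πd). Distances are d₁ = 0.0814 m and d₂ = 0.0286 m.
B₁ = 3.59×10⁻⁵ T, B₂ = 1.69×10⁻⁵ T.
Between parallel currents the two contributions point in opposite directions, so they subtract. B = |B₁ − B₂| = |3.59×10⁻⁵ − 1.69×10⁻⁵| = 1.90×10⁻⁵ T.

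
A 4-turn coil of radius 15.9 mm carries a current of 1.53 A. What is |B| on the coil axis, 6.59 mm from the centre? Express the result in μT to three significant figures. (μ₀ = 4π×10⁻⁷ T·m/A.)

For an N-turn flat coil, B = Nμ₀IR²/[2(R²+z²)^(3/2)] with R = 0.0159 m, z = 0.00659 m.
B = 4 × 4.77×10⁻⁵ T = 1.91×10⁻⁴ T.

B ≈ 191 μT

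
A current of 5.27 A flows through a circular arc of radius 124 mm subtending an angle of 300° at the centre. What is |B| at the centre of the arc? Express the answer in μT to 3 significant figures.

The Biot–Savart field of a circular arc at its centre is B = μ₀Iφ/(4πR), with φ = 5.236 rad.
B = (4π×10⁻⁷ × 5.27 × 5.236) / (4π × 0.124) = 2.23×10⁻⁵ T.

B ≈ 22.3 μT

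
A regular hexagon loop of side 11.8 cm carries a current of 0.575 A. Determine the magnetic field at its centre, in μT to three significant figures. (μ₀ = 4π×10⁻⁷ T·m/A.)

Each side is a finite straight segment at perpendicular distance d = a/(2 tan(π/6)) = 0.1022 m from the centre, with end-angles ±π/6.
One side contributes B₁ = (μ₀I/4πd)·2 sin(π/6) = 5.63×10⁻⁷ T.
All 6 sides add in the same direction: B = 6 × 5.63×10⁻⁷ = 3.38×10⁻⁶ T.

B ≈ 3.38 μT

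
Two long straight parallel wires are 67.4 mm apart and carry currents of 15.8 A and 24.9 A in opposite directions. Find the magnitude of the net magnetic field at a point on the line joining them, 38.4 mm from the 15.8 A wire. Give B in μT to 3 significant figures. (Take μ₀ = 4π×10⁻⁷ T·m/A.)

B ≈ 254 μT

Each long wire gives B = μ₀I/(2πd). Distances are d₁ = 0.0384 m and d₂ = 0.029 m.
B₁ = 8.23×10⁻⁵ T, B₂ = 1.72×10⁻⁴ T.
Between antiparallel currents both contributions point the same way, so they add. B = B₁ + B₂ = 8.23×10⁻⁵ + 1.72×10⁻⁴ = 2.54×10⁻⁴ T.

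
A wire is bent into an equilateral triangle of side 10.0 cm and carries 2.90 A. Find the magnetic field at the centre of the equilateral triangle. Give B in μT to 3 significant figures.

Each side is a finite straight segment at perpendicular distance d = a/(2 tan(π/3)) = 0.02887 m from the centre, with end-angles ±π/3.
One side contributes B₁ = (μ₀I/4πd)·2 sin(π/3) = 1.74×10⁻⁵ T.
All 3 sides add in the same direction: B = 3 × 1.74×10⁻⁵ = 5.22×10⁻⁵ T.

B ≈ 52.2 μT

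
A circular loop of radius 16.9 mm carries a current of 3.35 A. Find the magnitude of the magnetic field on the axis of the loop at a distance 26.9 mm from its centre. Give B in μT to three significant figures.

B ≈ 18.8 μT

On the axis of a circular loop, B = μ₀IR² / [2(R²+z²)^(3/2)].
R² + z² = (0.0169)² + (0.0269)² = 0.001009 m², and (R²+z²)^(3/2) = 3.21×10⁻⁵ m³.
B = (4π×10⁻⁷ × 3.35 × 0.0002856) / (2 × 3.21×10⁻⁵) = 1.88×10⁻⁵ T.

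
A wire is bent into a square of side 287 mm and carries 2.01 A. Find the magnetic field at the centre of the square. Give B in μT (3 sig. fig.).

B ≈ 7.92 μT

Each side is a finite straight segment at perpendicular distance d = a/(2 tan(π/4)) = 0.1435 m from the centre, with end-angles ±π/4.
One side contributes B₁ = (μ₀I/4πd)·2 sin(π/4) = 1.98×10⁻⁶ T.
All 4 sides add in the same direction: B = 4 × 1.98×10⁻⁶ = 7.92×10⁻⁶ T.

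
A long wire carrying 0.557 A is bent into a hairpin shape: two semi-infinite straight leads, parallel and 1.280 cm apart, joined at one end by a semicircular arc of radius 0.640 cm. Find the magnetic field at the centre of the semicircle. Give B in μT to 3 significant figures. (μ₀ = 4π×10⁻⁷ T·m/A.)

B ≈ 44.7 μT

The semicircular arc contributes B_arc = μ₀I·π/(4πR) = μ₀I/(4R) = 2.73×10⁻⁵ T.
Each semi-infinite lead is at perpendicular distance R = 0.0064 m from the centre, with the perpendicular foot at its near end, so it contributes μ₀I/(4πR); both point the same way, together 1.74×10⁻⁵ T.
Arc and leads all point the same direction: B = 2.73×10⁻⁵ + 1.74×10⁻⁵ = 4.47×10⁻⁵ T.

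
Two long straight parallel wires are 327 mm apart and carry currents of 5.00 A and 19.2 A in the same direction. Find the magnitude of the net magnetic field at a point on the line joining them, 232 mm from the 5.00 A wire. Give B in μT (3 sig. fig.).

B ≈ 36.1 μT

Each long wire gives B = μ₀I/(2πd). Distances are d₁ = 0.232 m and d₂ = 0.095 m.
B₁ = 4.31×10⁻⁶ T, B₂ = 4.04×10⁻⁵ T.
Between parallel currents the two contributions point in opposite directions, so they subtract. B = |B₁ − B₂| = |4.31×10⁻⁶ − 4.04×10⁻⁵| = 3.61×10⁻⁵ T.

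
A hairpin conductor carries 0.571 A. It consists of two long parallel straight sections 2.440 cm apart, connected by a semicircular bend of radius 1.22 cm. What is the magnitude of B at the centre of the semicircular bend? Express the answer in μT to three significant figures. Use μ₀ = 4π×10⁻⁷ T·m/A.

B ≈ 24.1 μT

The semicircular arc contributes B_arc = μ₀I·π/(4πR) = μ₀I/(4R) = 1.47×10⁻⁵ T.
Each semi-infinite lead is at perpendicular distance R = 0.0122 m from the centre, with the perpendicular foot at its near end, so it contributes μ₀I/(4πR); both point the same way, together 9.36×10⁻⁶ T.
Arc and leads all point the same direction: B = 1.47×10⁻⁵ + 9.36×10⁻⁶ = 2.41×10⁻⁵ T.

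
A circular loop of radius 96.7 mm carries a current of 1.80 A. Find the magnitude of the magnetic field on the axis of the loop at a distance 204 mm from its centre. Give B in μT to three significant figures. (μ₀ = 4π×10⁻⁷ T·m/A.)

On the axis of a circular loop, B = μ₀IR² / [2(R²+z²)^(3/2)].
R² + z² = (0.0967)² + (0.204)² = 0.05097 m², and (R²+z²)^(3/2) = 1.15×10⁻² m³.
B = (4π×10⁻⁷ × 1.80 × 0.009351) / (2 × 1.15×10⁻²) = 9.19×10⁻⁷ T.

B ≈ 0.919 μT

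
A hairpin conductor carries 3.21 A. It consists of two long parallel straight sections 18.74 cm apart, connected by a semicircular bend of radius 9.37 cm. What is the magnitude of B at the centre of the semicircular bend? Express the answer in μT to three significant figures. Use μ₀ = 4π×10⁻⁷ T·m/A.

The semicircular arc contributes B_arc = μ₀I·π/(4πR) = μ₀I/(4R) = 1.08×10⁻⁵ T.
Each semi-infinite lead is at perpendicular distance R = 0.0937 m from the centre, with the perpendicular foot at its near end, so it contributes μ₀I/(4πR); both point the same way, together 6.85×10⁻⁶ T.
Arc and leads all point the same direction: B = 1.08×10⁻⁵ + 6.85×10⁻⁶ = 1.76×10⁻⁵ T.

B ≈ 17.6 μT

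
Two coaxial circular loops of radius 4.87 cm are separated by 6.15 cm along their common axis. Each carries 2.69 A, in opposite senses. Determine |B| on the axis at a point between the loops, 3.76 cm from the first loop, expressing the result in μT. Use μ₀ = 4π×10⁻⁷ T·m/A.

B ≈ 7.90 μT

Each loop contributes B = μ₀IR²/[2(R²+z²)^(3/2)] on the axis, with z measured from that loop.
Loop 1 (z = 0.0376 m): B₁ = 1.72×10⁻⁵ T. Loop 2 (z = 0.0239 m): B₂ = 2.51×10⁻⁵ T.
The fields oppose: B = |B₁ − B₂| = 7.90×10⁻⁶ T.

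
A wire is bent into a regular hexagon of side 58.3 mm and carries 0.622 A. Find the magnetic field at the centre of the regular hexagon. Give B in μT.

B ≈ 7.39 μT

Each side is a finite straight segment at perpendicular distance d = a/(2 tan(π/6)) = 0.05049 m from the centre, with end-angles ±π/6.
One side contributes B₁ = (μ₀I/4πd)·2 sin(π/6) = 1.23×10⁻⁶ T.
All 6 sides add in the same direction: B = 6 × 1.23×10⁻⁶ = 7.39×10⁻⁶ T.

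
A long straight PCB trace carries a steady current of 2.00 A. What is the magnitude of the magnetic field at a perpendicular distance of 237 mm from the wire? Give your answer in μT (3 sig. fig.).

B ≈ 1.69 μT

For an infinitely long straight wire, B = μ₀I/(2πd).
B = (4π×10⁻⁷ × 2.00) / (2π × 0.237) = 1.69×10⁻⁶ T.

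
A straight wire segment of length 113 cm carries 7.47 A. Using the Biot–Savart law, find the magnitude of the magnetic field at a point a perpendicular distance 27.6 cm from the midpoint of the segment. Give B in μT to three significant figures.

For a finite straight segment, B = (μ₀I/4πd)(sinθ₁ + sinθ₂), where θ₁, θ₂ are the angles from the perpendicular to each end.
The perpendicular from the point meets the wire at its midpoint, so each end is L/2 = 0.565 m away along the wire.
sinθ₁ = 0.565/√(0.565²+0.276²) = 0.8985; sinθ₂ = 0.565/√(0.565²+0.276²) = 0.8985.
B = (4π×10⁻⁷ × 7.47) / (4π × 0.276) × (0.8985 + 0.8985) = 4.86×10⁻⁶ T.

B ≈ 4.86 μT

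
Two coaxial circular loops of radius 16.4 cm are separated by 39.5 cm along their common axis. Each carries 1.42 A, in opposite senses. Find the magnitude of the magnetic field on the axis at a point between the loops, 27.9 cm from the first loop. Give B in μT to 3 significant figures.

Each loop contributes B = μ₀IR²/[2(R²+z²)^(3/2)] on the axis, with z measured from that loop.
Loop 1 (z = 0.279 m): B₁ = 7.08×10⁻⁷ T. Loop 2 (z = 0.116 m): B₂ = 2.96×10⁻⁶ T.
The fields oppose: B = |B₁ − B₂| = 2.25×10⁻⁶ T.

B ≈ 2.25 μT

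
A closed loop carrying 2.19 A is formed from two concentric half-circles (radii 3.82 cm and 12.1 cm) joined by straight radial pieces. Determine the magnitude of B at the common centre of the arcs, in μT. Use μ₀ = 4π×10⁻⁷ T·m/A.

B ≈ 12.3 μT

The radial connectors point toward the centre, so dl × r̂ = 0 and they contribute nothing.
Each semicircle gives μ₀I/(4R): inner arc 1.80×10⁻⁵ T, outer arc 5.69×10⁻⁶ T.
The two arcs carry current in opposite angular senses, so their fields oppose: B = |1.80×10⁻⁵ − 5.69×10⁻⁶| = 1.23×10⁻⁵ T.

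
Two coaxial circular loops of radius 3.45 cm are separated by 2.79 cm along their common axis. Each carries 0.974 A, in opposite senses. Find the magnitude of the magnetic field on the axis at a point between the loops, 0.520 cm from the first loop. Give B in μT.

Each loop contributes B = μ₀IR²/[2(R²+z²)^(3/2)] on the axis, with z measured from that loop.
Loop 1 (z = 0.0052 m): B₁ = 1.72×10⁻⁵ T. Loop 2 (z = 0.0227 m): B₂ = 1.03×10⁻⁵ T.
The fields oppose: B = |B₁ − B₂| = 6.81×10⁻⁶ T.

B ≈ 6.81 μT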